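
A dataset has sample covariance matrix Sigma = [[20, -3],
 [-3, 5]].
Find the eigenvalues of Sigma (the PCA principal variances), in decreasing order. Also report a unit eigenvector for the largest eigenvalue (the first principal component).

Step 1 — characteristic polynomial of 2×2 Sigma:
  det(Sigma - λI) = λ² - trace · λ + det = 0.
  trace = 20 + 5 = 25, det = 20·5 - (-3)² = 91.
Step 2 — discriminant:
  Δ = trace² - 4·det = 625 - 364 = 261.
Step 3 — eigenvalues:
  λ = (trace ± √Δ)/2 = (25 ± 16.1555)/2,
  λ_1 = 20.5777,  λ_2 = 4.4223.

Step 4 — unit eigenvector for λ_1: solve (Sigma - λ_1 I)v = 0. First row:
  (20 - 20.5777)·v_x + (-3)·v_y = 0, i.e. (-0.5777)·v_x + (-3)·v_y = 0,
  so v ∝ (b, λ_1 - a) = (-3, 0.5777); multiply by -1 so the first entry is positive: u = (3, -0.5777).
  ||u|| = √((3)² + (-0.5777)²) = √(9.3338) ≈ 3.0551,
  v_1 = u/||u|| ≈ (0.982, -0.1891) (||v_1|| = 1).

λ_1 = 20.5777,  λ_2 = 4.4223;  v_1 ≈ (0.982, -0.1891)


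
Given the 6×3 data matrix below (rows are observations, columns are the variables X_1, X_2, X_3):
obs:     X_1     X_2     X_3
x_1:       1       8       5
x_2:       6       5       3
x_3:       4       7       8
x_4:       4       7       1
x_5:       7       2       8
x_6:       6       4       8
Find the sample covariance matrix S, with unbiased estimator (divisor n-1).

Step 1 — column means:
  mean(X_1) = (1 + 6 + 4 + 4 + 7 + 6) / 6 = 28/6 = 4.6667
  mean(X_2) = (8 + 5 + 7 + 7 + 2 + 4) / 6 = 33/6 = 5.5
  mean(X_3) = (5 + 3 + 8 + 1 + 8 + 8) / 6 = 33/6 = 5.5

Step 2 — sample covariance S[i,j] = (1/(n-1)) · Σ_k (x_{k,i} - mean_i) · (x_{k,j} - mean_j), with n-1 = 5.
  S[X_1,X_1] = ((-3.6667)·(-3.6667) + (1.3333)·(1.3333) + (-0.6667)·(-0.6667) + (-0.6667)·(-0.6667) + (2.3333)·(2.3333) + (1.3333)·(1.3333)) / 5 = 23.3333/5 = 4.6667
  S[X_1,X_2] = ((-3.6667)·(2.5) + (1.3333)·(-0.5) + (-0.6667)·(1.5) + (-0.6667)·(1.5) + (2.3333)·(-3.5) + (1.3333)·(-1.5)) / 5 = -22/5 = -4.4
  S[X_1,X_3] = ((-3.6667)·(-0.5) + (1.3333)·(-2.5) + (-0.6667)·(2.5) + (-0.6667)·(-4.5) + (2.3333)·(2.5) + (1.3333)·(2.5)) / 5 = 9/5 = 1.8
  S[X_2,X_2] = ((2.5)·(2.5) + (-0.5)·(-0.5) + (1.5)·(1.5) + (1.5)·(1.5) + (-3.5)·(-3.5) + (-1.5)·(-1.5)) / 5 = 25.5/5 = 5.1
  S[X_2,X_3] = ((2.5)·(-0.5) + (-0.5)·(-2.5) + (1.5)·(2.5) + (1.5)·(-4.5) + (-3.5)·(2.5) + (-1.5)·(2.5)) / 5 = -15.5/5 = -3.1
  S[X_3,X_3] = ((-0.5)·(-0.5) + (-2.5)·(-2.5) + (2.5)·(2.5) + (-4.5)·(-4.5) + (2.5)·(2.5) + (2.5)·(2.5)) / 5 = 45.5/5 = 9.1

S is symmetric (S[j,i] = S[i,j]). Assembling:

S = [[4.6667, -4.4, 1.8],
 [-4.4, 5.1, -3.1],
 [1.8, -3.1, 9.1]]


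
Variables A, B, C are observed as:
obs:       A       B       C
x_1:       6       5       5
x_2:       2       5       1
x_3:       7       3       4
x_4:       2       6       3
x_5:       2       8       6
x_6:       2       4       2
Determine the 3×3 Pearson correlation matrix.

Step 1 — column means:
  mean(A) = (6 + 2 + 7 + 2 + 2 + 2) / 6 = 21/6 = 3.5
  mean(B) = (5 + 5 + 3 + 6 + 8 + 4) / 6 = 31/6 = 5.1667
  mean(C) = (5 + 1 + 4 + 3 + 6 + 2) / 6 = 21/6 = 3.5

Step 2 — sample variances and covariances s[i,j] = (1/(n-1)) · Σ_k (x_{k,i} - mean_i) · (x_{k,j} - mean_j), with n-1 = 5:
  s[A,A] = ((2.5)·(2.5) + (-1.5)·(-1.5) + (3.5)·(3.5) + (-1.5)·(-1.5) + (-1.5)·(-1.5) + (-1.5)·(-1.5)) / 5 = 27.5/5 = 5.5
  s[A,B] = ((2.5)·(-0.1667) + (-1.5)·(-0.1667) + (3.5)·(-2.1667) + (-1.5)·(0.8333) + (-1.5)·(2.8333) + (-1.5)·(-1.1667)) / 5 = -11.5/5 = -2.3
  s[A,C] = ((2.5)·(1.5) + (-1.5)·(-2.5) + (3.5)·(0.5) + (-1.5)·(-0.5) + (-1.5)·(2.5) + (-1.5)·(-1.5)) / 5 = 8.5/5 = 1.7
  s[B,B] = ((-0.1667)·(-0.1667) + (-0.1667)·(-0.1667) + (-2.1667)·(-2.1667) + (0.8333)·(0.8333) + (2.8333)·(2.8333) + (-1.1667)·(-1.1667)) / 5 = 14.8333/5 = 2.9667
  s[B,C] = ((-0.1667)·(1.5) + (-0.1667)·(-2.5) + (-2.1667)·(0.5) + (0.8333)·(-0.5) + (2.8333)·(2.5) + (-1.1667)·(-1.5)) / 5 = 7.5/5 = 1.5
  s[C,C] = ((1.5)·(1.5) + (-2.5)·(-2.5) + (0.5)·(0.5) + (-0.5)·(-0.5) + (2.5)·(2.5) + (-1.5)·(-1.5)) / 5 = 17.5/5 = 3.5
  Sample standard deviations s_i = √(s[i,i]):
  s(A) = √(5.5) = 2.3452
  s(B) = √(2.9667) = 1.7224
  s(C) = √(3.5) = 1.8708

Step 3 — r_{ij} = s_{ij} / (s_i · s_j):
  r[A,A] = 1 (diagonal).
  r[A,B] = -2.3 / (2.3452 · 1.7224) = -2.3 / 4.0394 = -0.5694
  r[A,C] = 1.7 / (2.3452 · 1.8708) = 1.7 / 4.3875 = 0.3875
  r[B,B] = 1 (diagonal).
  r[B,C] = 1.5 / (1.7224 · 1.8708) = 1.5 / 3.2223 = 0.4655
  r[C,C] = 1 (diagonal).

R is symmetric with unit diagonal. Assembling:

R = [[1, -0.5694, 0.3875],
 [-0.5694, 1, 0.4655],
 [0.3875, 0.4655, 1]]


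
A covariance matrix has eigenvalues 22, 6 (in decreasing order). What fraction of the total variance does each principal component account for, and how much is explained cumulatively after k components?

Step 1 — total variance = trace(Sigma) = Σ λ_i = 22 + 6 = 28.

Step 2 — fraction explained by component i = λ_i / Σ λ:
  PC1: 22/28 = 0.7857
  PC2: 6/28 = 0.2143

Step 3 — cumulative fraction after k components = (λ_1 + ... + λ_k) / Σ λ:
  k = 1: 22/28 = 0.7857
  k = 2: (22 + 6)/28 = 28/28 = 1

Summary (fraction, with percent):

explained: PC1 0.7857 (78.57%), PC2 0.2143 (21.43%);  cumulative: 0.7857, 1


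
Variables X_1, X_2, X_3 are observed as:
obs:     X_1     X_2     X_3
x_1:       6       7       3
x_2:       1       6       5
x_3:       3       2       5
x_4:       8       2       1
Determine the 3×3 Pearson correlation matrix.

Step 1 — column means:
  mean(X_1) = (6 + 1 + 3 + 8) / 4 = 18/4 = 4.5
  mean(X_2) = (7 + 6 + 2 + 2) / 4 = 17/4 = 4.25
  mean(X_3) = (3 + 5 + 5 + 1) / 4 = 14/4 = 3.5

Step 2 — sample variances and covariances s[i,j] = (1/(n-1)) · Σ_k (x_{k,i} - mean_i) · (x_{k,j} - mean_j), with n-1 = 3:
  s[X_1,X_1] = ((1.5)·(1.5) + (-3.5)·(-3.5) + (-1.5)·(-1.5) + (3.5)·(3.5)) / 3 = 29/3 = 9.6667
  s[X_1,X_2] = ((1.5)·(2.75) + (-3.5)·(1.75) + (-1.5)·(-2.25) + (3.5)·(-2.25)) / 3 = -6.5/3 = -2.1667
  s[X_1,X_3] = ((1.5)·(-0.5) + (-3.5)·(1.5) + (-1.5)·(1.5) + (3.5)·(-2.5)) / 3 = -17/3 = -5.6667
  s[X_2,X_2] = ((2.75)·(2.75) + (1.75)·(1.75) + (-2.25)·(-2.25) + (-2.25)·(-2.25)) / 3 = 20.75/3 = 6.9167
  s[X_2,X_3] = ((2.75)·(-0.5) + (1.75)·(1.5) + (-2.25)·(1.5) + (-2.25)·(-2.5)) / 3 = 3.5/3 = 1.1667
  s[X_3,X_3] = ((-0.5)·(-0.5) + (1.5)·(1.5) + (1.5)·(1.5) + (-2.5)·(-2.5)) / 3 = 11/3 = 3.6667
  Sample standard deviations s_i = √(s[i,i]):
  s(X_1) = √(9.6667) = 3.1091
  s(X_2) = √(6.9167) = 2.63
  s(X_3) = √(3.6667) = 1.9149

Step 3 — r_{ij} = s_{ij} / (s_i · s_j):
  r[X_1,X_1] = 1 (diagonal).
  r[X_1,X_2] = -2.1667 / (3.1091 · 2.63) = -2.1667 / 8.1769 = -0.265
  r[X_1,X_3] = -5.6667 / (3.1091 · 1.9149) = -5.6667 / 5.9535 = -0.9518
  r[X_2,X_2] = 1 (diagonal).
  r[X_2,X_3] = 1.1667 / (2.63 · 1.9149) = 1.1667 / 5.036 = 0.2317
  r[X_3,X_3] = 1 (diagonal).

R is symmetric with unit diagonal. Assembling:

R = [[1, -0.265, -0.9518],
 [-0.265, 1, 0.2317],
 [-0.9518, 0.2317, 1]]


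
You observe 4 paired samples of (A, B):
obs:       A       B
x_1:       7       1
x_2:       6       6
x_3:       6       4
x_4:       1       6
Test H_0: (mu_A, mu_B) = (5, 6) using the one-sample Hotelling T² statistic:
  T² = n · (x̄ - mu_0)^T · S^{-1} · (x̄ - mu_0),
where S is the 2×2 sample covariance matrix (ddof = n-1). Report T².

Step 1 — sample mean vector:
  mean(A) = (7 + 6 + 6 + 1) / 4 = 20/4 = 5
  mean(B) = (1 + 6 + 4 + 6) / 4 = 17/4 = 4.25
  x̄ = (5, 4.25),  deviation x̄ - mu_0 = (5, 4.25) - (5, 6) = (0, -1.75).

Step 2 — sample covariance matrix, S[i,j] = (1/(n-1)) · Σ_k (x_{k,i} - mean_i) · (x_{k,j} - mean_j), divisor n-1 = 3:
  S[A,A] = ((2)·(2) + (1)·(1) + (1)·(1) + (-4)·(-4)) / 3 = 22/3 = 7.3333
  S[A,B] = ((2)·(-3.25) + (1)·(1.75) + (1)·(-0.25) + (-4)·(1.75)) / 3 = -12/3 = -4
  S[B,B] = ((-3.25)·(-3.25) + (1.75)·(1.75) + (-0.25)·(-0.25) + (1.75)·(1.75)) / 3 = 16.75/3 = 5.5833
  S = [[7.3333, -4],
 [-4, 5.5833]].

Step 3 — invert S. det(S) = 7.3333·5.5833 - (-4)² = 24.9444.
  S^{-1} = (1/det) · [[d, -b], [-b, a]] = [[0.2238, 0.1604],
 [0.1604, 0.294]].

Step 4 — quadratic form (x̄ - mu_0)^T · S^{-1} · (x̄ - mu_0):
  S^{-1} · (x̄ - mu_0) = (-0.2806, -0.5145),
  (x̄ - mu_0)^T · [...] = (0)·(-0.2806) + (-1.75)·(-0.5145) = 0.9003.

Step 5 — scale by n: T² = 4 · 0.9003 = 3.6013.

T² ≈ 3.6013


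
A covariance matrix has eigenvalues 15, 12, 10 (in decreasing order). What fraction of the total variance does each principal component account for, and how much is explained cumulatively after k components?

Step 1 — total variance = trace(Sigma) = Σ λ_i = 15 + 12 + 10 = 37.

Step 2 — fraction explained by component i = λ_i / Σ λ:
  PC1: 15/37 = 0.4054
  PC2: 12/37 = 0.3243
  PC3: 10/37 = 0.2703

Step 3 — cumulative fraction after k components = (λ_1 + ... + λ_k) / Σ λ:
  k = 1: 15/37 = 0.4054
  k = 2: (15 + 12)/37 = 27/37 = 0.7297
  k = 3: (15 + 12 + 10)/37 = 37/37 = 1

Summary (fraction, with percent):

explained: PC1 0.4054 (40.54%), PC2 0.3243 (32.43%), PC3 0.2703 (27.03%);  cumulative: 0.4054, 0.7297, 1


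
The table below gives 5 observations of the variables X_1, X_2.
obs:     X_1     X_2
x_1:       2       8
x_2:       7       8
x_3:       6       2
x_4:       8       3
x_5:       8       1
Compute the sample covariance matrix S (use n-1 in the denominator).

Step 1 — column means:
  mean(X_1) = (2 + 7 + 6 + 8 + 8) / 5 = 31/5 = 6.2
  mean(X_2) = (8 + 8 + 2 + 3 + 1) / 5 = 22/5 = 4.4

Step 2 — sample covariance S[i,j] = (1/(n-1)) · Σ_k (x_{k,i} - mean_i) · (x_{k,j} - mean_j), with n-1 = 4.
  S[X_1,X_1] = ((-4.2)·(-4.2) + (0.8)·(0.8) + (-0.2)·(-0.2) + (1.8)·(1.8) + (1.8)·(1.8)) / 4 = 24.8/4 = 6.2
  S[X_1,X_2] = ((-4.2)·(3.6) + (0.8)·(3.6) + (-0.2)·(-2.4) + (1.8)·(-1.4) + (1.8)·(-3.4)) / 4 = -20.4/4 = -5.1
  S[X_2,X_2] = ((3.6)·(3.6) + (3.6)·(3.6) + (-2.4)·(-2.4) + (-1.4)·(-1.4) + (-3.4)·(-3.4)) / 4 = 45.2/4 = 11.3

S is symmetric (S[j,i] = S[i,j]). Assembling:

S = [[6.2, -5.1],
 [-5.1, 11.3]]


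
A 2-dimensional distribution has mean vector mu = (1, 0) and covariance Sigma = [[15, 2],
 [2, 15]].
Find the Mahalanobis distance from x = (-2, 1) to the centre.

Step 1 — centre the observation: (x - mu) = (-3, 1).

Step 2 — invert Sigma. det(Sigma) = 15·15 - (2)² = 221.
  Sigma^{-1} = (1/det) · [[d, -b], [-b, a]] = [[0.0679, -0.009],
 [-0.009, 0.0679]].

Step 3 — form the quadratic (x - mu)^T · Sigma^{-1} · (x - mu):
  Sigma^{-1} · (x - mu) = (-0.2127, 0.095).
  (x - mu)^T · [Sigma^{-1} · (x - mu)] = (-3)·(-0.2127) + (1)·(0.095) = 0.733.

Step 4 — take square root: d = √(0.733) ≈ 0.8562.

d(x, mu) = √(0.733) ≈ 0.8562


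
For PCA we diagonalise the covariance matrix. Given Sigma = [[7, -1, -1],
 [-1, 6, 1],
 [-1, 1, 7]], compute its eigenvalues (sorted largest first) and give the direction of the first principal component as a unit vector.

Step 1 — characteristic polynomial p(λ) = det(λI - Sigma) = λ³ - tr·λ² + c_1·λ - det, where tr = trace, c_1 = sum of the principal 2×2 minors, det = det(Sigma):
  tr = 7 + 6 + 7 = 20,
  c_1 = (7·6 - (-1)²) + (7·7 - (-1)²) + (6·7 - (1)²) = 41 + 48 + 41 = 130,
  det = 7·(6·7 - (1)²) - (-1)·((-1)·7 - (1)·(-1)) + (-1)·((-1)·(1) - 6·(-1)) = 7·(41) - (-1)·(-6) + (-1)·(5) = 276.
  So p(λ) = λ³ - 20λ² + 130λ - 276.
Step 2 — look for an integer root (rational root theorem: any rational root is an integer divisor of 276). Testing λ = 6:
  p(6) = 216 - 720 + 780 - 276 = 0  ✓
  Dividing out (λ - 6): p(λ) = (λ - 6)(λ² - 14λ + 46).
Step 3 — remaining eigenvalues from the quadratic λ² - 14λ + 46 = 0:
  Δ = 14² - 4·46 = 196 - 184 = 12,  λ = (14 ± √12)/2 = (14 ± 3.4641)/2 ≈ 8.7321 or 5.2679.
  Sorted: λ_1 = 8.7321,  λ_2 = 6,  λ_3 = 5.2679  (check: sum = 20 = tr ✓).

Step 4 — unit eigenvector for λ_1 ≈ 8.7321: v spans the null space of (Sigma - λ_1 I), whose rows are
  r_1 = (-1.7321, -1, -1),  r_2 = (-1, -2.7321, 1),  r_3 = (-1, 1, -1.7321).
  v is orthogonal to every row, so take v ∝ r_1 × r_2 = ((-1)·(1) - (-1)·(-2.7321), (-1)·(-1) - (-1.7321)·(1), (-1.7321)·(-2.7321) - (-1)·(-1)) ≈ (-3.7321, 2.7321, 3.7321).
  Rescale (multiply by -1 so the first nonzero entry is positive): u = (3.7321, -2.7321, -3.7321).
  ||u|| = √((3.7321)² + (-2.7321)² + (-3.7321)²) = √(35.3205) ≈ 5.9431,  v_1 = u/||u|| ≈ (0.628, -0.4597, -0.628) (||v_1|| = 1).

λ_1 = 8.7321,  λ_2 = 6,  λ_3 = 5.2679;  v_1 ≈ (0.628, -0.4597, -0.628)


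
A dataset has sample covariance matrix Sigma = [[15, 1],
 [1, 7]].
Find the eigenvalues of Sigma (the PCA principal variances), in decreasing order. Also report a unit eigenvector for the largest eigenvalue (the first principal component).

Step 1 — characteristic polynomial of 2×2 Sigma:
  det(Sigma - λI) = λ² - trace · λ + det = 0.
  trace = 15 + 7 = 22, det = 15·7 - (1)² = 104.
Step 2 — discriminant:
  Δ = trace² - 4·det = 484 - 416 = 68.
Step 3 — eigenvalues:
  λ = (trace ± √Δ)/2 = (22 ± 8.2462)/2,
  λ_1 = 15.1231,  λ_2 = 6.8769.

Step 4 — unit eigenvector for λ_1: solve (Sigma - λ_1 I)v = 0. First row:
  (15 - 15.1231)·v_x + (1)·v_y = 0, i.e. (-0.1231)·v_x + (1)·v_y = 0,
  so v ∝ (b, λ_1 - a) = (1, 0.1231) = u.
  ||u|| = √((1)² + (0.1231)²) = √(1.0152) ≈ 1.0075,
  v_1 = u/||u|| ≈ (0.9925, 0.1222) (||v_1|| = 1).

λ_1 = 15.1231,  λ_2 = 6.8769;  v_1 ≈ (0.9925, 0.1222)


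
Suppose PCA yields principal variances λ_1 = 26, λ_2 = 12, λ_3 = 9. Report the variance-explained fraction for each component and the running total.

Step 1 — total variance = trace(Sigma) = Σ λ_i = 26 + 12 + 9 = 47.

Step 2 — fraction explained by component i = λ_i / Σ λ:
  PC1: 26/47 = 0.5532
  PC2: 12/47 = 0.2553
  PC3: 9/47 = 0.1915

Step 3 — cumulative fraction after k components = (λ_1 + ... + λ_k) / Σ λ:
  k = 1: 26/47 = 0.5532
  k = 2: (26 + 12)/47 = 38/47 = 0.8085
  k = 3: (26 + 12 + 9)/47 = 47/47 = 1

Summary (fraction, with percent):

explained: PC1 0.5532 (55.32%), PC2 0.2553 (25.53%), PC3 0.1915 (19.15%);  cumulative: 0.5532, 0.8085, 1


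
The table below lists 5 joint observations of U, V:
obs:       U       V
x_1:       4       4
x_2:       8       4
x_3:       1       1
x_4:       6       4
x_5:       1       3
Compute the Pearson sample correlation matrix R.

Step 1 — column means:
  mean(U) = (4 + 8 + 1 + 6 + 1) / 5 = 20/5 = 4
  mean(V) = (4 + 4 + 1 + 4 + 3) / 5 = 16/5 = 3.2

Step 2 — sample variances and covariances s[i,j] = (1/(n-1)) · Σ_k (x_{k,i} - mean_i) · (x_{k,j} - mean_j), with n-1 = 4:
  s[U,U] = ((0)·(0) + (4)·(4) + (-3)·(-3) + (2)·(2) + (-3)·(-3)) / 4 = 38/4 = 9.5
  s[U,V] = ((0)·(0.8) + (4)·(0.8) + (-3)·(-2.2) + (2)·(0.8) + (-3)·(-0.2)) / 4 = 12/4 = 3
  s[V,V] = ((0.8)·(0.8) + (0.8)·(0.8) + (-2.2)·(-2.2) + (0.8)·(0.8) + (-0.2)·(-0.2)) / 4 = 6.8/4 = 1.7
  Sample standard deviations s_i = √(s[i,i]):
  s(U) = √(9.5) = 3.0822
  s(V) = √(1.7) = 1.3038

Step 3 — r_{ij} = s_{ij} / (s_i · s_j):
  r[U,U] = 1 (diagonal).
  r[U,V] = 3 / (3.0822 · 1.3038) = 3 / 4.0187 = 0.7465
  r[V,V] = 1 (diagonal).

R is symmetric with unit diagonal. Assembling:

R = [[1, 0.7465],
 [0.7465, 1]]


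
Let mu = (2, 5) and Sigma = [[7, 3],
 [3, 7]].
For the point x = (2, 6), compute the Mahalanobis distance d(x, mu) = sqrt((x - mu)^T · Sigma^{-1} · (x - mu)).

Step 1 — centre the observation: (x - mu) = (0, 1).

Step 2 — invert Sigma. det(Sigma) = 7·7 - (3)² = 40.
  Sigma^{-1} = (1/det) · [[d, -b], [-b, a]] = [[0.175, -0.075],
 [-0.075, 0.175]].

Step 3 — form the quadratic (x - mu)^T · Sigma^{-1} · (x - mu):
  Sigma^{-1} · (x - mu) = (-0.075, 0.175).
  (x - mu)^T · [Sigma^{-1} · (x - mu)] = (0)·(-0.075) + (1)·(0.175) = 0.175.

Step 4 — take square root: d = √(0.175) ≈ 0.4183.

d(x, mu) = √(0.175) ≈ 0.4183


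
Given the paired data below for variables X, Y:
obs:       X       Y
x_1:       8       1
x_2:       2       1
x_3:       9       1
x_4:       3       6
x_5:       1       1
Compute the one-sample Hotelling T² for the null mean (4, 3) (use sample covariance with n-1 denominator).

Step 1 — sample mean vector:
  mean(X) = (8 + 2 + 9 + 3 + 1) / 5 = 23/5 = 4.6
  mean(Y) = (1 + 1 + 1 + 6 + 1) / 5 = 10/5 = 2
  x̄ = (4.6, 2),  deviation x̄ - mu_0 = (4.6, 2) - (4, 3) = (0.6, -1).

Step 2 — sample covariance matrix, S[i,j] = (1/(n-1)) · Σ_k (x_{k,i} - mean_i) · (x_{k,j} - mean_j), divisor n-1 = 4:
  S[X,X] = ((3.4)·(3.4) + (-2.6)·(-2.6) + (4.4)·(4.4) + (-1.6)·(-1.6) + (-3.6)·(-3.6)) / 4 = 53.2/4 = 13.3
  S[X,Y] = ((3.4)·(-1) + (-2.6)·(-1) + (4.4)·(-1) + (-1.6)·(4) + (-3.6)·(-1)) / 4 = -8/4 = -2
  S[Y,Y] = ((-1)·(-1) + (-1)·(-1) + (-1)·(-1) + (4)·(4) + (-1)·(-1)) / 4 = 20/4 = 5
  S = [[13.3, -2],
 [-2, 5]].

Step 3 — invert S. det(S) = 13.3·5 - (-2)² = 62.5.
  S^{-1} = (1/det) · [[d, -b], [-b, a]] = [[0.08, 0.032],
 [0.032, 0.2128]].

Step 4 — quadratic form (x̄ - mu_0)^T · S^{-1} · (x̄ - mu_0):
  S^{-1} · (x̄ - mu_0) = (0.016, -0.1936),
  (x̄ - mu_0)^T · [...] = (0.6)·(0.016) + (-1)·(-0.1936) = 0.2032.

Step 5 — scale by n: T² = 5 · 0.2032 = 1.016.

T² ≈ 1.016


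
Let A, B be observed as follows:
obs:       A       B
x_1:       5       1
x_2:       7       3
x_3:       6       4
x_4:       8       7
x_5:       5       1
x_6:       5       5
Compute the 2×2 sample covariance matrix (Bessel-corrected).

Step 1 — column means:
  mean(A) = (5 + 7 + 6 + 8 + 5 + 5) / 6 = 36/6 = 6
  mean(B) = (1 + 3 + 4 + 7 + 1 + 5) / 6 = 21/6 = 3.5

Step 2 — sample covariance S[i,j] = (1/(n-1)) · Σ_k (x_{k,i} - mean_i) · (x_{k,j} - mean_j), with n-1 = 5.
  S[A,A] = ((-1)·(-1) + (1)·(1) + (0)·(0) + (2)·(2) + (-1)·(-1) + (-1)·(-1)) / 5 = 8/5 = 1.6
  S[A,B] = ((-1)·(-2.5) + (1)·(-0.5) + (0)·(0.5) + (2)·(3.5) + (-1)·(-2.5) + (-1)·(1.5)) / 5 = 10/5 = 2
  S[B,B] = ((-2.5)·(-2.5) + (-0.5)·(-0.5) + (0.5)·(0.5) + (3.5)·(3.5) + (-2.5)·(-2.5) + (1.5)·(1.5)) / 5 = 27.5/5 = 5.5

S is symmetric (S[j,i] = S[i,j]). Assembling:

S = [[1.6, 2],
 [2, 5.5]]


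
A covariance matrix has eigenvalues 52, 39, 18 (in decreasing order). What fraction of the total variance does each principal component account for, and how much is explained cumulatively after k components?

Step 1 — total variance = trace(Sigma) = Σ λ_i = 52 + 39 + 18 = 109.

Step 2 — fraction explained by component i = λ_i / Σ λ:
  PC1: 52/109 = 0.4771
  PC2: 39/109 = 0.3578
  PC3: 18/109 = 0.1651

Step 3 — cumulative fraction after k components = (λ_1 + ... + λ_k) / Σ λ:
  k = 1: 52/109 = 0.4771
  k = 2: (52 + 39)/109 = 91/109 = 0.8349
  k = 3: (52 + 39 + 18)/109 = 109/109 = 1

Summary (fraction, with percent):

explained: PC1 0.4771 (47.71%), PC2 0.3578 (35.78%), PC3 0.1651 (16.51%);  cumulative: 0.4771, 0.8349, 1


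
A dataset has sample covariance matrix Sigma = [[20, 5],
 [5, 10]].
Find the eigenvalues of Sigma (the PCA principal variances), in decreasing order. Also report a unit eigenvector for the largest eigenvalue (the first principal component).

Step 1 — characteristic polynomial of 2×2 Sigma:
  det(Sigma - λI) = λ² - trace · λ + det = 0.
  trace = 20 + 10 = 30, det = 20·10 - (5)² = 175.
Step 2 — discriminant:
  Δ = trace² - 4·det = 900 - 700 = 200.
Step 3 — eigenvalues:
  λ = (trace ± √Δ)/2 = (30 ± 14.1421)/2,
  λ_1 = 22.0711,  λ_2 = 7.9289.

Step 4 — unit eigenvector for λ_1: solve (Sigma - λ_1 I)v = 0. First row:
  (20 - 22.0711)·v_x + (5)·v_y = 0, i.e. (-2.0711)·v_x + (5)·v_y = 0,
  so v ∝ (b, λ_1 - a) = (5, 2.0711) = u.
  ||u|| = √((5)² + (2.0711)²) = √(29.2893) ≈ 5.412,
  v_1 = u/||u|| ≈ (0.9239, 0.3827) (||v_1|| = 1).

λ_1 = 22.0711,  λ_2 = 7.9289;  v_1 ≈ (0.9239, 0.3827)


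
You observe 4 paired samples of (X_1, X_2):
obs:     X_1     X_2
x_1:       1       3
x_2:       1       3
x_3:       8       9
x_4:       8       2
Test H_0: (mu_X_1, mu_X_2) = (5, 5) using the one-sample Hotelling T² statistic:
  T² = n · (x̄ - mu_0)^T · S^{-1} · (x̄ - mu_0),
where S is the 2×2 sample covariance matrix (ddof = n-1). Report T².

Step 1 — sample mean vector:
  mean(X_1) = (1 + 1 + 8 + 8) / 4 = 18/4 = 4.5
  mean(X_2) = (3 + 3 + 9 + 2) / 4 = 17/4 = 4.25
  x̄ = (4.5, 4.25),  deviation x̄ - mu_0 = (4.5, 4.25) - (5, 5) = (-0.5, -0.75).

Step 2 — sample covariance matrix, S[i,j] = (1/(n-1)) · Σ_k (x_{k,i} - mean_i) · (x_{k,j} - mean_j), divisor n-1 = 3:
  S[X_1,X_1] = ((-3.5)·(-3.5) + (-3.5)·(-3.5) + (3.5)·(3.5) + (3.5)·(3.5)) / 3 = 49/3 = 16.3333
  S[X_1,X_2] = ((-3.5)·(-1.25) + (-3.5)·(-1.25) + (3.5)·(4.75) + (3.5)·(-2.25)) / 3 = 17.5/3 = 5.8333
  S[X_2,X_2] = ((-1.25)·(-1.25) + (-1.25)·(-1.25) + (4.75)·(4.75) + (-2.25)·(-2.25)) / 3 = 30.75/3 = 10.25
  S = [[16.3333, 5.8333],
 [5.8333, 10.25]].

Step 3 — invert S. det(S) = 16.3333·10.25 - (5.8333)² = 133.3889.
  S^{-1} = (1/det) · [[d, -b], [-b, a]] = [[0.0768, -0.0437],
 [-0.0437, 0.1224]].

Step 4 — quadratic form (x̄ - mu_0)^T · S^{-1} · (x̄ - mu_0):
  S^{-1} · (x̄ - mu_0) = (-0.0056, -0.07),
  (x̄ - mu_0)^T · [...] = (-0.5)·(-0.0056) + (-0.75)·(-0.07) = 0.0553.

Step 5 — scale by n: T² = 4 · 0.0553 = 0.2212.

T² ≈ 0.2212


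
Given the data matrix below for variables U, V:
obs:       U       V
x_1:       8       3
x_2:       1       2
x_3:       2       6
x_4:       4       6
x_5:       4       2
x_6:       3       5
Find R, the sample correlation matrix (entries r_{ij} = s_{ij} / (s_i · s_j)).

Step 1 — column means:
  mean(U) = (8 + 1 + 2 + 4 + 4 + 3) / 6 = 22/6 = 3.6667
  mean(V) = (3 + 2 + 6 + 6 + 2 + 5) / 6 = 24/6 = 4

Step 2 — sample variances and covariances s[i,j] = (1/(n-1)) · Σ_k (x_{k,i} - mean_i) · (x_{k,j} - mean_j), with n-1 = 5:
  s[U,U] = ((4.3333)·(4.3333) + (-2.6667)·(-2.6667) + (-1.6667)·(-1.6667) + (0.3333)·(0.3333) + (0.3333)·(0.3333) + (-0.6667)·(-0.6667)) / 5 = 29.3333/5 = 5.8667
  s[U,V] = ((4.3333)·(-1) + (-2.6667)·(-2) + (-1.6667)·(2) + (0.3333)·(2) + (0.3333)·(-2) + (-0.6667)·(1)) / 5 = -3/5 = -0.6
  s[V,V] = ((-1)·(-1) + (-2)·(-2) + (2)·(2) + (2)·(2) + (-2)·(-2) + (1)·(1)) / 5 = 18/5 = 3.6
  Sample standard deviations s_i = √(s[i,i]):
  s(U) = √(5.8667) = 2.4221
  s(V) = √(3.6) = 1.8974

Step 3 — r_{ij} = s_{ij} / (s_i · s_j):
  r[U,U] = 1 (diagonal).
  r[U,V] = -0.6 / (2.4221 · 1.8974) = -0.6 / 4.5957 = -0.1306
  r[V,V] = 1 (diagonal).

R is symmetric with unit diagonal. Assembling:

R = [[1, -0.1306],
 [-0.1306, 1]]


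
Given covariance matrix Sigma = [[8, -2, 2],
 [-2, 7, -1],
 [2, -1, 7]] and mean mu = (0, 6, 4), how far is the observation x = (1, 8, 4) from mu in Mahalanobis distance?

Step 1 — centre the observation: (x - mu) = (1, 2, 0).

Step 2 — invert Sigma (cofactor / det for 3×3, or solve directly):
  Sigma^{-1} = [[0.1429, 0.0357, -0.0357],
 [0.0357, 0.1548, 0.0119],
 [-0.0357, 0.0119, 0.1548]].

Step 3 — form the quadratic (x - mu)^T · Sigma^{-1} · (x - mu):
  Sigma^{-1} · (x - mu) = (0.2143, 0.3452, -0.0119).
  (x - mu)^T · [Sigma^{-1} · (x - mu)] = (1)·(0.2143) + (2)·(0.3452) + (0)·(-0.0119) = 0.9048.

Step 4 — take square root: d = √(0.9048) ≈ 0.9512.

d(x, mu) = √(0.9048) ≈ 0.9512


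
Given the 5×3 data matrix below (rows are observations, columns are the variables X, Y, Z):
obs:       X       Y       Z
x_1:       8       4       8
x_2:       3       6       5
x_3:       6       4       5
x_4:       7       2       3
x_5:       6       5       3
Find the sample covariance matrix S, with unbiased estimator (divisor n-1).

Step 1 — column means:
  mean(X) = (8 + 3 + 6 + 7 + 6) / 5 = 30/5 = 6
  mean(Y) = (4 + 6 + 4 + 2 + 5) / 5 = 21/5 = 4.2
  mean(Z) = (8 + 5 + 5 + 3 + 3) / 5 = 24/5 = 4.8

Step 2 — sample covariance S[i,j] = (1/(n-1)) · Σ_k (x_{k,i} - mean_i) · (x_{k,j} - mean_j), with n-1 = 4.
  S[X,X] = ((2)·(2) + (-3)·(-3) + (0)·(0) + (1)·(1) + (0)·(0)) / 4 = 14/4 = 3.5
  S[X,Y] = ((2)·(-0.2) + (-3)·(1.8) + (0)·(-0.2) + (1)·(-2.2) + (0)·(0.8)) / 4 = -8/4 = -2
  S[X,Z] = ((2)·(3.2) + (-3)·(0.2) + (0)·(0.2) + (1)·(-1.8) + (0)·(-1.8)) / 4 = 4/4 = 1
  S[Y,Y] = ((-0.2)·(-0.2) + (1.8)·(1.8) + (-0.2)·(-0.2) + (-2.2)·(-2.2) + (0.8)·(0.8)) / 4 = 8.8/4 = 2.2
  S[Y,Z] = ((-0.2)·(3.2) + (1.8)·(0.2) + (-0.2)·(0.2) + (-2.2)·(-1.8) + (0.8)·(-1.8)) / 4 = 2.2/4 = 0.55
  S[Z,Z] = ((3.2)·(3.2) + (0.2)·(0.2) + (0.2)·(0.2) + (-1.8)·(-1.8) + (-1.8)·(-1.8)) / 4 = 16.8/4 = 4.2

S is symmetric (S[j,i] = S[i,j]). Assembling:

S = [[3.5, -2, 1],
 [-2, 2.2, 0.55],
 [1, 0.55, 4.2]]


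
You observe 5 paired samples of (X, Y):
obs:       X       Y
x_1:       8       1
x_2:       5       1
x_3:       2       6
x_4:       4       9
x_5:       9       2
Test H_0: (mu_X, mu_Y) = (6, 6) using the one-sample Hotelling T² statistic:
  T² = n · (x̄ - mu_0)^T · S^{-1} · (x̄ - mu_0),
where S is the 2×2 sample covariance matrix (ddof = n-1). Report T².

Step 1 — sample mean vector:
  mean(X) = (8 + 5 + 2 + 4 + 9) / 5 = 28/5 = 5.6
  mean(Y) = (1 + 1 + 6 + 9 + 2) / 5 = 19/5 = 3.8
  x̄ = (5.6, 3.8),  deviation x̄ - mu_0 = (5.6, 3.8) - (6, 6) = (-0.4, -2.2).

Step 2 — sample covariance matrix, S[i,j] = (1/(n-1)) · Σ_k (x_{k,i} - mean_i) · (x_{k,j} - mean_j), divisor n-1 = 4:
  S[X,X] = ((2.4)·(2.4) + (-0.6)·(-0.6) + (-3.6)·(-3.6) + (-1.6)·(-1.6) + (3.4)·(3.4)) / 4 = 33.2/4 = 8.3
  S[X,Y] = ((2.4)·(-2.8) + (-0.6)·(-2.8) + (-3.6)·(2.2) + (-1.6)·(5.2) + (3.4)·(-1.8)) / 4 = -27.4/4 = -6.85
  S[Y,Y] = ((-2.8)·(-2.8) + (-2.8)·(-2.8) + (2.2)·(2.2) + (5.2)·(5.2) + (-1.8)·(-1.8)) / 4 = 50.8/4 = 12.7
  S = [[8.3, -6.85],
 [-6.85, 12.7]].

Step 3 — invert S. det(S) = 8.3·12.7 - (-6.85)² = 58.4875.
  S^{-1} = (1/det) · [[d, -b], [-b, a]] = [[0.2171, 0.1171],
 [0.1171, 0.1419]].

Step 4 — quadratic form (x̄ - mu_0)^T · S^{-1} · (x̄ - mu_0):
  S^{-1} · (x̄ - mu_0) = (-0.3445, -0.3591),
  (x̄ - mu_0)^T · [...] = (-0.4)·(-0.3445) + (-2.2)·(-0.3591) = 0.9277.

Step 5 — scale by n: T² = 5 · 0.9277 = 4.6386.

T² ≈ 4.6386


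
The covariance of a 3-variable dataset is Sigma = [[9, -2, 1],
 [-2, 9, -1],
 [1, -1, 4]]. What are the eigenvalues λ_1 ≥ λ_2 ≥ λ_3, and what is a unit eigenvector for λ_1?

Step 1 — characteristic polynomial p(λ) = det(λI - Sigma) = λ³ - tr·λ² + c_1·λ - det, where tr = trace, c_1 = sum of the principal 2×2 minors, det = det(Sigma):
  tr = 9 + 9 + 4 = 22,
  c_1 = (9·9 - (-2)²) + (9·4 - (1)²) + (9·4 - (-1)²) = 77 + 35 + 35 = 147,
  det = 9·(9·4 - (-1)²) - (-2)·((-2)·4 - (-1)·(1)) + (1)·((-2)·(-1) - 9·(1)) = 9·(35) - (-2)·(-7) + (1)·(-7) = 294.
  So p(λ) = λ³ - 22λ² + 147λ - 294.
Step 2 — look for an integer root (rational root theorem: any rational root is an integer divisor of 294). Testing λ = 7:
  p(7) = 343 - 1078 + 1029 - 294 = 0  ✓
  Dividing out (λ - 7): p(λ) = (λ - 7)(λ² - 15λ + 42).
Step 3 — remaining eigenvalues from the quadratic λ² - 15λ + 42 = 0:
  Δ = 15² - 4·42 = 225 - 168 = 57,  λ = (15 ± √57)/2 = (15 ± 7.5498)/2 ≈ 11.2749 or 3.7251.
  Sorted: λ_1 = 11.2749,  λ_2 = 7,  λ_3 = 3.7251  (check: sum = 22 = tr ✓).

Step 4 — unit eigenvector for λ_1 ≈ 11.2749: v spans the null space of (Sigma - λ_1 I), whose rows are
  r_1 = (-2.2749, -2, 1),  r_2 = (-2, -2.2749, -1),  r_3 = (1, -1, -7.2749).
  v is orthogonal to every row, so take v ∝ r_1 × r_2 = ((-2)·(-1) - (1)·(-2.2749), (1)·(-2) - (-2.2749)·(-1), (-2.2749)·(-2.2749) - (-2)·(-2)) ≈ (4.2749, -4.2749, 1.1752).
  Let u = (4.2749, -4.2749, 1.1752).
  ||u|| = √((4.2749)² + (-4.2749)² + (1.1752)²) = √(37.931) ≈ 6.1588,  v_1 = u/||u|| ≈ (0.6941, -0.6941, 0.1908) (||v_1|| = 1).

λ_1 = 11.2749,  λ_2 = 7,  λ_3 = 3.7251;  v_1 ≈ (0.6941, -0.6941, 0.1908)


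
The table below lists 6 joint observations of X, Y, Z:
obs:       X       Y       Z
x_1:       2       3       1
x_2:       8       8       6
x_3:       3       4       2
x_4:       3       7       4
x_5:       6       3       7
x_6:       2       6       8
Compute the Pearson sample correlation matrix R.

Step 1 — column means:
  mean(X) = (2 + 8 + 3 + 3 + 6 + 2) / 6 = 24/6 = 4
  mean(Y) = (3 + 8 + 4 + 7 + 3 + 6) / 6 = 31/6 = 5.1667
  mean(Z) = (1 + 6 + 2 + 4 + 7 + 8) / 6 = 28/6 = 4.6667

Step 2 — sample variances and covariances s[i,j] = (1/(n-1)) · Σ_k (x_{k,i} - mean_i) · (x_{k,j} - mean_j), with n-1 = 5:
  s[X,X] = ((-2)·(-2) + (4)·(4) + (-1)·(-1) + (-1)·(-1) + (2)·(2) + (-2)·(-2)) / 5 = 30/5 = 6
  s[X,Y] = ((-2)·(-2.1667) + (4)·(2.8333) + (-1)·(-1.1667) + (-1)·(1.8333) + (2)·(-2.1667) + (-2)·(0.8333)) / 5 = 9/5 = 1.8
  s[X,Z] = ((-2)·(-3.6667) + (4)·(1.3333) + (-1)·(-2.6667) + (-1)·(-0.6667) + (2)·(2.3333) + (-2)·(3.3333)) / 5 = 14/5 = 2.8
  s[Y,Y] = ((-2.1667)·(-2.1667) + (2.8333)·(2.8333) + (-1.1667)·(-1.1667) + (1.8333)·(1.8333) + (-2.1667)·(-2.1667) + (0.8333)·(0.8333)) / 5 = 22.8333/5 = 4.5667
  s[Y,Z] = ((-2.1667)·(-3.6667) + (2.8333)·(1.3333) + (-1.1667)·(-2.6667) + (1.8333)·(-0.6667) + (-2.1667)·(2.3333) + (0.8333)·(3.3333)) / 5 = 11.3333/5 = 2.2667
  s[Z,Z] = ((-3.6667)·(-3.6667) + (1.3333)·(1.3333) + (-2.6667)·(-2.6667) + (-0.6667)·(-0.6667) + (2.3333)·(2.3333) + (3.3333)·(3.3333)) / 5 = 39.3333/5 = 7.8667
  Sample standard deviations s_i = √(s[i,i]):
  s(X) = √(6) = 2.4495
  s(Y) = √(4.5667) = 2.137
  s(Z) = √(7.8667) = 2.8048

Step 3 — r_{ij} = s_{ij} / (s_i · s_j):
  r[X,X] = 1 (diagonal).
  r[X,Y] = 1.8 / (2.4495 · 2.137) = 1.8 / 5.2345 = 0.3439
  r[X,Z] = 2.8 / (2.4495 · 2.8048) = 2.8 / 6.8702 = 0.4076
  r[Y,Y] = 1 (diagonal).
  r[Y,Z] = 2.2667 / (2.137 · 2.8048) = 2.2667 / 5.9937 = 0.3782
  r[Z,Z] = 1 (diagonal).

R is symmetric with unit diagonal. Assembling:

R = [[1, 0.3439, 0.4076],
 [0.3439, 1, 0.3782],
 [0.4076, 0.3782, 1]]


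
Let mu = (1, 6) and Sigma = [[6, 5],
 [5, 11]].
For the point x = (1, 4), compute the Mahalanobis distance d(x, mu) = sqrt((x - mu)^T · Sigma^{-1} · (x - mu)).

Step 1 — centre the observation: (x - mu) = (0, -2).

Step 2 — invert Sigma. det(Sigma) = 6·11 - (5)² = 41.
  Sigma^{-1} = (1/det) · [[d, -b], [-b, a]] = [[0.2683, -0.122],
 [-0.122, 0.1463]].

Step 3 — form the quadratic (x - mu)^T · Sigma^{-1} · (x - mu):
  Sigma^{-1} · (x - mu) = (0.2439, -0.2927).
  (x - mu)^T · [Sigma^{-1} · (x - mu)] = (0)·(0.2439) + (-2)·(-0.2927) = 0.5854.

Step 4 — take square root: d = √(0.5854) ≈ 0.7651.

d(x, mu) = √(0.5854) ≈ 0.7651


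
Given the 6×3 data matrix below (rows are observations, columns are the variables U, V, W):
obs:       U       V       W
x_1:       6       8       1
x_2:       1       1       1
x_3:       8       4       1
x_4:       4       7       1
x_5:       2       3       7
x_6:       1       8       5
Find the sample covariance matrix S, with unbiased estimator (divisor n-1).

Step 1 — column means:
  mean(U) = (6 + 1 + 8 + 4 + 2 + 1) / 6 = 22/6 = 3.6667
  mean(V) = (8 + 1 + 4 + 7 + 3 + 8) / 6 = 31/6 = 5.1667
  mean(W) = (1 + 1 + 1 + 1 + 7 + 5) / 6 = 16/6 = 2.6667

Step 2 — sample covariance S[i,j] = (1/(n-1)) · Σ_k (x_{k,i} - mean_i) · (x_{k,j} - mean_j), with n-1 = 5.
  S[U,U] = ((2.3333)·(2.3333) + (-2.6667)·(-2.6667) + (4.3333)·(4.3333) + (0.3333)·(0.3333) + (-1.6667)·(-1.6667) + (-2.6667)·(-2.6667)) / 5 = 41.3333/5 = 8.2667
  S[U,V] = ((2.3333)·(2.8333) + (-2.6667)·(-4.1667) + (4.3333)·(-1.1667) + (0.3333)·(1.8333) + (-1.6667)·(-2.1667) + (-2.6667)·(2.8333)) / 5 = 9.3333/5 = 1.8667
  S[U,W] = ((2.3333)·(-1.6667) + (-2.6667)·(-1.6667) + (4.3333)·(-1.6667) + (0.3333)·(-1.6667) + (-1.6667)·(4.3333) + (-2.6667)·(2.3333)) / 5 = -20.6667/5 = -4.1333
  S[V,V] = ((2.8333)·(2.8333) + (-4.1667)·(-4.1667) + (-1.1667)·(-1.1667) + (1.8333)·(1.8333) + (-2.1667)·(-2.1667) + (2.8333)·(2.8333)) / 5 = 42.8333/5 = 8.5667
  S[V,W] = ((2.8333)·(-1.6667) + (-4.1667)·(-1.6667) + (-1.1667)·(-1.6667) + (1.8333)·(-1.6667) + (-2.1667)·(4.3333) + (2.8333)·(2.3333)) / 5 = -1.6667/5 = -0.3333
  S[W,W] = ((-1.6667)·(-1.6667) + (-1.6667)·(-1.6667) + (-1.6667)·(-1.6667) + (-1.6667)·(-1.6667) + (4.3333)·(4.3333) + (2.3333)·(2.3333)) / 5 = 35.3333/5 = 7.0667

S is symmetric (S[j,i] = S[i,j]). Assembling:

S = [[8.2667, 1.8667, -4.1333],
 [1.8667, 8.5667, -0.3333],
 [-4.1333, -0.3333, 7.0667]]


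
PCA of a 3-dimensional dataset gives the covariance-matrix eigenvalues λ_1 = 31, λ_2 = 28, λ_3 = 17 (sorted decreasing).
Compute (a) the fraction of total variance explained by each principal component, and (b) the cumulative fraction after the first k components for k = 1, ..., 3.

Step 1 — total variance = trace(Sigma) = Σ λ_i = 31 + 28 + 17 = 76.

Step 2 — fraction explained by component i = λ_i / Σ λ:
  PC1: 31/76 = 0.4079
  PC2: 28/76 = 0.3684
  PC3: 17/76 = 0.2237

Step 3 — cumulative fraction after k components = (λ_1 + ... + λ_k) / Σ λ:
  k = 1: 31/76 = 0.4079
  k = 2: (31 + 28)/76 = 59/76 = 0.7763
  k = 3: (31 + 28 + 17)/76 = 76/76 = 1

Summary (fraction, with percent):

explained: PC1 0.4079 (40.79%), PC2 0.3684 (36.84%), PC3 0.2237 (22.37%);  cumulative: 0.4079, 0.7763, 1


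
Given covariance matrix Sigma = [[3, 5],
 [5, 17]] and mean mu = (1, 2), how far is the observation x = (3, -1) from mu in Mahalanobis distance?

Step 1 — centre the observation: (x - mu) = (2, -3).

Step 2 — invert Sigma. det(Sigma) = 3·17 - (5)² = 26.
  Sigma^{-1} = (1/det) · [[d, -b], [-b, a]] = [[0.6538, -0.1923],
 [-0.1923, 0.1154]].

Step 3 — form the quadratic (x - mu)^T · Sigma^{-1} · (x - mu):
  Sigma^{-1} · (x - mu) = (1.8846, -0.7308).
  (x - mu)^T · [Sigma^{-1} · (x - mu)] = (2)·(1.8846) + (-3)·(-0.7308) = 5.9615.

Step 4 — take square root: d = √(5.9615) ≈ 2.4416.

d(x, mu) = √(5.9615) ≈ 2.4416


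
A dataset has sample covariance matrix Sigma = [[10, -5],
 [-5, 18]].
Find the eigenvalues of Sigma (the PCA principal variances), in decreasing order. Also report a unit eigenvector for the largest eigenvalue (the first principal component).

Step 1 — characteristic polynomial of 2×2 Sigma:
  det(Sigma - λI) = λ² - trace · λ + det = 0.
  trace = 10 + 18 = 28, det = 10·18 - (-5)² = 155.
Step 2 — discriminant:
  Δ = trace² - 4·det = 784 - 620 = 164.
Step 3 — eigenvalues:
  λ = (trace ± √Δ)/2 = (28 ± 12.8062)/2,
  λ_1 = 20.4031,  λ_2 = 7.5969.

Step 4 — unit eigenvector for λ_1: solve (Sigma - λ_1 I)v = 0. First row:
  (10 - 20.4031)·v_x + (-5)·v_y = 0, i.e. (-10.4031)·v_x + (-5)·v_y = 0,
  so v ∝ (b, λ_1 - a) = (-5, 10.4031); multiply by -1 so the first entry is positive: u = (5, -10.4031).
  ||u|| = √((5)² + (-10.4031)²) = √(133.225) ≈ 11.5423,
  v_1 = u/||u|| ≈ (0.4332, -0.9013) (||v_1|| = 1).

λ_1 = 20.4031,  λ_2 = 7.5969;  v_1 ≈ (0.4332, -0.9013)


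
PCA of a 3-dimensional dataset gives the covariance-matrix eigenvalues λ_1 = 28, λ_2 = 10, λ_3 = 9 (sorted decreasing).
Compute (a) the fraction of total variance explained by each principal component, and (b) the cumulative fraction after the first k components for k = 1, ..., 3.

Step 1 — total variance = trace(Sigma) = Σ λ_i = 28 + 10 + 9 = 47.

Step 2 — fraction explained by component i = λ_i / Σ λ:
  PC1: 28/47 = 0.5957
  PC2: 10/47 = 0.2128
  PC3: 9/47 = 0.1915

Step 3 — cumulative fraction after k components = (λ_1 + ... + λ_k) / Σ λ:
  k = 1: 28/47 = 0.5957
  k = 2: (28 + 10)/47 = 38/47 = 0.8085
  k = 3: (28 + 10 + 9)/47 = 47/47 = 1

Summary (fraction, with percent):

explained: PC1 0.5957 (59.57%), PC2 0.2128 (21.28%), PC3 0.1915 (19.15%);  cumulative: 0.5957, 0.8085, 1


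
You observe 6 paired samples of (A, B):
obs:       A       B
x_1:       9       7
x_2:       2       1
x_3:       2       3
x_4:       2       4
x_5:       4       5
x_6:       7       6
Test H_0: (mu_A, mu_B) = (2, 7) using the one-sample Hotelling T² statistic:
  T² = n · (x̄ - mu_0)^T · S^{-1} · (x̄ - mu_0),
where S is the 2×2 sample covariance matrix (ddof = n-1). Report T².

Step 1 — sample mean vector:
  mean(A) = (9 + 2 + 2 + 2 + 4 + 7) / 6 = 26/6 = 4.3333
  mean(B) = (7 + 1 + 3 + 4 + 5 + 6) / 6 = 26/6 = 4.3333
  x̄ = (4.3333, 4.3333),  deviation x̄ - mu_0 = (4.3333, 4.3333) - (2, 7) = (2.3333, -2.6667).

Step 2 — sample covariance matrix, S[i,j] = (1/(n-1)) · Σ_k (x_{k,i} - mean_i) · (x_{k,j} - mean_j), divisor n-1 = 5:
  S[A,A] = ((4.6667)·(4.6667) + (-2.3333)·(-2.3333) + (-2.3333)·(-2.3333) + (-2.3333)·(-2.3333) + (-0.3333)·(-0.3333) + (2.6667)·(2.6667)) / 5 = 45.3333/5 = 9.0667
  S[A,B] = ((4.6667)·(2.6667) + (-2.3333)·(-3.3333) + (-2.3333)·(-1.3333) + (-2.3333)·(-0.3333) + (-0.3333)·(0.6667) + (2.6667)·(1.6667)) / 5 = 28.3333/5 = 5.6667
  S[B,B] = ((2.6667)·(2.6667) + (-3.3333)·(-3.3333) + (-1.3333)·(-1.3333) + (-0.3333)·(-0.3333) + (0.6667)·(0.6667) + (1.6667)·(1.6667)) / 5 = 23.3333/5 = 4.6667
  S = [[9.0667, 5.6667],
 [5.6667, 4.6667]].

Step 3 — invert S. det(S) = 9.0667·4.6667 - (5.6667)² = 10.2.
  S^{-1} = (1/det) · [[d, -b], [-b, a]] = [[0.4575, -0.5556],
 [-0.5556, 0.8889]].

Step 4 — quadratic form (x̄ - mu_0)^T · S^{-1} · (x̄ - mu_0):
  S^{-1} · (x̄ - mu_0) = (2.549, -3.6667),
  (x̄ - mu_0)^T · [...] = (2.3333)·(2.549) + (-2.6667)·(-3.6667) = 15.7255.

Step 5 — scale by n: T² = 6 · 15.7255 = 94.3529.

T² ≈ 94.3529


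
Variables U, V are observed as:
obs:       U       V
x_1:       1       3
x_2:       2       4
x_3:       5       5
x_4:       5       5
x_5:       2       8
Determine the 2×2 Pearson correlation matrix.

Step 1 — column means:
  mean(U) = (1 + 2 + 5 + 5 + 2) / 5 = 15/5 = 3
  mean(V) = (3 + 4 + 5 + 5 + 8) / 5 = 25/5 = 5

Step 2 — sample variances and covariances s[i,j] = (1/(n-1)) · Σ_k (x_{k,i} - mean_i) · (x_{k,j} - mean_j), with n-1 = 4:
  s[U,U] = ((-2)·(-2) + (-1)·(-1) + (2)·(2) + (2)·(2) + (-1)·(-1)) / 4 = 14/4 = 3.5
  s[U,V] = ((-2)·(-2) + (-1)·(-1) + (2)·(0) + (2)·(0) + (-1)·(3)) / 4 = 2/4 = 0.5
  s[V,V] = ((-2)·(-2) + (-1)·(-1) + (0)·(0) + (0)·(0) + (3)·(3)) / 4 = 14/4 = 3.5
  Sample standard deviations s_i = √(s[i,i]):
  s(U) = √(3.5) = 1.8708
  s(V) = √(3.5) = 1.8708

Step 3 — r_{ij} = s_{ij} / (s_i · s_j):
  r[U,U] = 1 (diagonal).
  r[U,V] = 0.5 / (1.8708 · 1.8708) = 0.5 / 3.5 = 0.1429
  r[V,V] = 1 (diagonal).

R is symmetric with unit diagonal. Assembling:

R = [[1, 0.1429],
 [0.1429, 1]]


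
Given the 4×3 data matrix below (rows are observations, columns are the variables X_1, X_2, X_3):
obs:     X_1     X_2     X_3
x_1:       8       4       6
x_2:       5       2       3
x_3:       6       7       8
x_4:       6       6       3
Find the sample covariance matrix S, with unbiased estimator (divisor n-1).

Step 1 — column means:
  mean(X_1) = (8 + 5 + 6 + 6) / 4 = 25/4 = 6.25
  mean(X_2) = (4 + 2 + 7 + 6) / 4 = 19/4 = 4.75
  mean(X_3) = (6 + 3 + 8 + 3) / 4 = 20/4 = 5

Step 2 — sample covariance S[i,j] = (1/(n-1)) · Σ_k (x_{k,i} - mean_i) · (x_{k,j} - mean_j), with n-1 = 3.
  S[X_1,X_1] = ((1.75)·(1.75) + (-1.25)·(-1.25) + (-0.25)·(-0.25) + (-0.25)·(-0.25)) / 3 = 4.75/3 = 1.5833
  S[X_1,X_2] = ((1.75)·(-0.75) + (-1.25)·(-2.75) + (-0.25)·(2.25) + (-0.25)·(1.25)) / 3 = 1.25/3 = 0.4167
  S[X_1,X_3] = ((1.75)·(1) + (-1.25)·(-2) + (-0.25)·(3) + (-0.25)·(-2)) / 3 = 4/3 = 1.3333
  S[X_2,X_2] = ((-0.75)·(-0.75) + (-2.75)·(-2.75) + (2.25)·(2.25) + (1.25)·(1.25)) / 3 = 14.75/3 = 4.9167
  S[X_2,X_3] = ((-0.75)·(1) + (-2.75)·(-2) + (2.25)·(3) + (1.25)·(-2)) / 3 = 9/3 = 3
  S[X_3,X_3] = ((1)·(1) + (-2)·(-2) + (3)·(3) + (-2)·(-2)) / 3 = 18/3 = 6

S is symmetric (S[j,i] = S[i,j]). Assembling:

S = [[1.5833, 0.4167, 1.3333],
 [0.4167, 4.9167, 3],
 [1.3333, 3, 6]]


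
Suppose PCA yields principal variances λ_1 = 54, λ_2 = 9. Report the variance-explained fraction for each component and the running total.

Step 1 — total variance = trace(Sigma) = Σ λ_i = 54 + 9 = 63.

Step 2 — fraction explained by component i = λ_i / Σ λ:
  PC1: 54/63 = 0.8571
  PC2: 9/63 = 0.1429

Step 3 — cumulative fraction after k components = (λ_1 + ... + λ_k) / Σ λ:
  k = 1: 54/63 = 0.8571
  k = 2: (54 + 9)/63 = 63/63 = 1

Summary (fraction, with percent):

explained: PC1 0.8571 (85.71%), PC2 0.1429 (14.29%);  cumulative: 0.8571, 1


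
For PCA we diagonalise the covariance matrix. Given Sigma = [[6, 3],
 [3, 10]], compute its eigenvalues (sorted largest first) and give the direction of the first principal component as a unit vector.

Step 1 — characteristic polynomial of 2×2 Sigma:
  det(Sigma - λI) = λ² - trace · λ + det = 0.
  trace = 6 + 10 = 16, det = 6·10 - (3)² = 51.
Step 2 — discriminant:
  Δ = trace² - 4·det = 256 - 204 = 52.
Step 3 — eigenvalues:
  λ = (trace ± √Δ)/2 = (16 ± 7.2111)/2,
  λ_1 = 11.6056,  λ_2 = 4.3944.

Step 4 — unit eigenvector for λ_1: solve (Sigma - λ_1 I)v = 0. First row:
  (6 - 11.6056)·v_x + (3)·v_y = 0, i.e. (-5.6056)·v_x + (3)·v_y = 0,
  so v ∝ (b, λ_1 - a) = (3, 5.6056) = u.
  ||u|| = √((3)² + (5.6056)²) = √(40.4222) ≈ 6.3578,
  v_1 = u/||u|| ≈ (0.4719, 0.8817) (||v_1|| = 1).

λ_1 = 11.6056,  λ_2 = 4.3944;  v_1 ≈ (0.4719, 0.8817)
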